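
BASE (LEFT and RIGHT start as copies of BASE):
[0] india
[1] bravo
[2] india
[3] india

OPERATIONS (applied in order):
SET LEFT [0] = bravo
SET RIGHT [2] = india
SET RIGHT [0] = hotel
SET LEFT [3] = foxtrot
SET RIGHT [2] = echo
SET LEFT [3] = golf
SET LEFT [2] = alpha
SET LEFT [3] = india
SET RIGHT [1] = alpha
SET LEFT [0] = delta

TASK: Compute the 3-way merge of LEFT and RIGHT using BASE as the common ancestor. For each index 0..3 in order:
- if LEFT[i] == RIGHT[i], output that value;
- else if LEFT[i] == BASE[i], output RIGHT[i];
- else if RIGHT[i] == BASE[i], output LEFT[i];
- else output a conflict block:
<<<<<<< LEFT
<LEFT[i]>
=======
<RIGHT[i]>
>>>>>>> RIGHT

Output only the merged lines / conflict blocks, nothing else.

Answer: <<<<<<< LEFT
delta
=======
hotel
>>>>>>> RIGHT
alpha
<<<<<<< LEFT
alpha
=======
echo
>>>>>>> RIGHT
india

Derivation:
Final LEFT:  [delta, bravo, alpha, india]
Final RIGHT: [hotel, alpha, echo, india]
i=0: BASE=india L=delta R=hotel all differ -> CONFLICT
i=1: L=bravo=BASE, R=alpha -> take RIGHT -> alpha
i=2: BASE=india L=alpha R=echo all differ -> CONFLICT
i=3: L=india R=india -> agree -> india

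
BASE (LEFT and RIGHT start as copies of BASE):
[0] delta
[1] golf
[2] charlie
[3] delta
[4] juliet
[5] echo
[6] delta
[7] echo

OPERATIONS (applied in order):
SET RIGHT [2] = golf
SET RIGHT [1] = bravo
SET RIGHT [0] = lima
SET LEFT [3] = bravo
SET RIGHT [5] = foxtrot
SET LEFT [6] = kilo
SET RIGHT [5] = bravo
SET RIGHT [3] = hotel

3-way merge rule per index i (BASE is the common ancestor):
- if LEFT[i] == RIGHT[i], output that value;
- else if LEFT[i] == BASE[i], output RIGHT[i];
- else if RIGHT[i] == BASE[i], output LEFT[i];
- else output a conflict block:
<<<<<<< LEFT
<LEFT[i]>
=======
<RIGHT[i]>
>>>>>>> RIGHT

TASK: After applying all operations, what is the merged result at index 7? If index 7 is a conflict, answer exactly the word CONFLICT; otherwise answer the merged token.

Answer: echo

Derivation:
Final LEFT:  [delta, golf, charlie, bravo, juliet, echo, kilo, echo]
Final RIGHT: [lima, bravo, golf, hotel, juliet, bravo, delta, echo]
i=0: L=delta=BASE, R=lima -> take RIGHT -> lima
i=1: L=golf=BASE, R=bravo -> take RIGHT -> bravo
i=2: L=charlie=BASE, R=golf -> take RIGHT -> golf
i=3: BASE=delta L=bravo R=hotel all differ -> CONFLICT
i=4: L=juliet R=juliet -> agree -> juliet
i=5: L=echo=BASE, R=bravo -> take RIGHT -> bravo
i=6: L=kilo, R=delta=BASE -> take LEFT -> kilo
i=7: L=echo R=echo -> agree -> echo
Index 7 -> echo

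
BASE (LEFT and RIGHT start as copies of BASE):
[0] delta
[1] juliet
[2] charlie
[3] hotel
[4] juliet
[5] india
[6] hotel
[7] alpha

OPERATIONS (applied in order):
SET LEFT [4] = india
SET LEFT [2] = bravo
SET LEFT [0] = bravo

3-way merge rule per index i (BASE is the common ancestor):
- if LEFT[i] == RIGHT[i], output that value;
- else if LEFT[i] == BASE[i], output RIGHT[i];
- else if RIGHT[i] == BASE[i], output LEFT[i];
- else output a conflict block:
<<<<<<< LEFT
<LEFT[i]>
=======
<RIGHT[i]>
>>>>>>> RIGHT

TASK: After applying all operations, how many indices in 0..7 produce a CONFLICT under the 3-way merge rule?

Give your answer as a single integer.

Answer: 0

Derivation:
Final LEFT:  [bravo, juliet, bravo, hotel, india, india, hotel, alpha]
Final RIGHT: [delta, juliet, charlie, hotel, juliet, india, hotel, alpha]
i=0: L=bravo, R=delta=BASE -> take LEFT -> bravo
i=1: L=juliet R=juliet -> agree -> juliet
i=2: L=bravo, R=charlie=BASE -> take LEFT -> bravo
i=3: L=hotel R=hotel -> agree -> hotel
i=4: L=india, R=juliet=BASE -> take LEFT -> india
i=5: L=india R=india -> agree -> india
i=6: L=hotel R=hotel -> agree -> hotel
i=7: L=alpha R=alpha -> agree -> alpha
Conflict count: 0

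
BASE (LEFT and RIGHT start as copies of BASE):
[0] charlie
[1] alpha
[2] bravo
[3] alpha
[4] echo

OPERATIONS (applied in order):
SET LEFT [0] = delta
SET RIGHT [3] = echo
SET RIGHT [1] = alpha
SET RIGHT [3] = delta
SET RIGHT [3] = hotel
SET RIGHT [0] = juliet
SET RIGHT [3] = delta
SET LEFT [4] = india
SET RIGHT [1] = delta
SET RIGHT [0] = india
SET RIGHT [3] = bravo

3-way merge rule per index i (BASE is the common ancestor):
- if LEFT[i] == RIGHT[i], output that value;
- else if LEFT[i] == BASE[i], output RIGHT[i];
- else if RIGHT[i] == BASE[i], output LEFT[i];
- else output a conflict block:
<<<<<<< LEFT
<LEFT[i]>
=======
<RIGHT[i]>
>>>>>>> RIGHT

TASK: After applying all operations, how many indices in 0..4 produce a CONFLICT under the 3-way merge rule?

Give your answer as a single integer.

Answer: 1

Derivation:
Final LEFT:  [delta, alpha, bravo, alpha, india]
Final RIGHT: [india, delta, bravo, bravo, echo]
i=0: BASE=charlie L=delta R=india all differ -> CONFLICT
i=1: L=alpha=BASE, R=delta -> take RIGHT -> delta
i=2: L=bravo R=bravo -> agree -> bravo
i=3: L=alpha=BASE, R=bravo -> take RIGHT -> bravo
i=4: L=india, R=echo=BASE -> take LEFT -> india
Conflict count: 1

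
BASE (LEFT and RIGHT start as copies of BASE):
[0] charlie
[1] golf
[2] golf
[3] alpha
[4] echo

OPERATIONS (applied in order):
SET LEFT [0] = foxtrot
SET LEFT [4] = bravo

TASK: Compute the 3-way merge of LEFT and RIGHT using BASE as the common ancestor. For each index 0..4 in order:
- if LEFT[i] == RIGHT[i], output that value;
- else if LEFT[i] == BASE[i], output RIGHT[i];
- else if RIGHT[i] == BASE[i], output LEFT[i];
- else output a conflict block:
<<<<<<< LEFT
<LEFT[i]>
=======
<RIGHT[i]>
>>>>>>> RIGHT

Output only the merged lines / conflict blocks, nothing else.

Final LEFT:  [foxtrot, golf, golf, alpha, bravo]
Final RIGHT: [charlie, golf, golf, alpha, echo]
i=0: L=foxtrot, R=charlie=BASE -> take LEFT -> foxtrot
i=1: L=golf R=golf -> agree -> golf
i=2: L=golf R=golf -> agree -> golf
i=3: L=alpha R=alpha -> agree -> alpha
i=4: L=bravo, R=echo=BASE -> take LEFT -> bravo

Answer: foxtrot
golf
golf
alpha
bravo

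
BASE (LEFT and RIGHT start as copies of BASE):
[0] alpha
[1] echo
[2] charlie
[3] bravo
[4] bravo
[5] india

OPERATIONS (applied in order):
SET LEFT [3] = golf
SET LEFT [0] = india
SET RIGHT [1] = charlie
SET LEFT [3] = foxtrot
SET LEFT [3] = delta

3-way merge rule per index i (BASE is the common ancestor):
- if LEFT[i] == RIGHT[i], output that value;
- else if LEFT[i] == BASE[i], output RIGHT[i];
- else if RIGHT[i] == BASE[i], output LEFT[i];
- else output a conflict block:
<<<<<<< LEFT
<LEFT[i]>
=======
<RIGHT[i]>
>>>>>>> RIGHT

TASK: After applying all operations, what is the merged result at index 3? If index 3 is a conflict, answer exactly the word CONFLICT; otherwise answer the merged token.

Final LEFT:  [india, echo, charlie, delta, bravo, india]
Final RIGHT: [alpha, charlie, charlie, bravo, bravo, india]
i=0: L=india, R=alpha=BASE -> take LEFT -> india
i=1: L=echo=BASE, R=charlie -> take RIGHT -> charlie
i=2: L=charlie R=charlie -> agree -> charlie
i=3: L=delta, R=bravo=BASE -> take LEFT -> delta
i=4: L=bravo R=bravo -> agree -> bravo
i=5: L=india R=india -> agree -> india
Index 3 -> delta

Answer: delta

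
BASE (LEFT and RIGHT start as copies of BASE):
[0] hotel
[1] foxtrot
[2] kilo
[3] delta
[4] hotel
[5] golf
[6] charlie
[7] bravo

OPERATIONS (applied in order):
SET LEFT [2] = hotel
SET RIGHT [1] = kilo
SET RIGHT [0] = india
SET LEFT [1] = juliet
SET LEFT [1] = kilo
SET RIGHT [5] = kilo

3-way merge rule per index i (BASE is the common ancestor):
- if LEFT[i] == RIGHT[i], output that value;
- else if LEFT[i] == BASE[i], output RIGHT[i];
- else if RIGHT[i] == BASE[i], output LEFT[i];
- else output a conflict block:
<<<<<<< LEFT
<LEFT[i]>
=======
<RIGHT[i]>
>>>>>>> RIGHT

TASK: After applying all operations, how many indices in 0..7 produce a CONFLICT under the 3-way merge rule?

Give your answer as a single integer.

Final LEFT:  [hotel, kilo, hotel, delta, hotel, golf, charlie, bravo]
Final RIGHT: [india, kilo, kilo, delta, hotel, kilo, charlie, bravo]
i=0: L=hotel=BASE, R=india -> take RIGHT -> india
i=1: L=kilo R=kilo -> agree -> kilo
i=2: L=hotel, R=kilo=BASE -> take LEFT -> hotel
i=3: L=delta R=delta -> agree -> delta
i=4: L=hotel R=hotel -> agree -> hotel
i=5: L=golf=BASE, R=kilo -> take RIGHT -> kilo
i=6: L=charlie R=charlie -> agree -> charlie
i=7: L=bravo R=bravo -> agree -> bravo
Conflict count: 0

Answer: 0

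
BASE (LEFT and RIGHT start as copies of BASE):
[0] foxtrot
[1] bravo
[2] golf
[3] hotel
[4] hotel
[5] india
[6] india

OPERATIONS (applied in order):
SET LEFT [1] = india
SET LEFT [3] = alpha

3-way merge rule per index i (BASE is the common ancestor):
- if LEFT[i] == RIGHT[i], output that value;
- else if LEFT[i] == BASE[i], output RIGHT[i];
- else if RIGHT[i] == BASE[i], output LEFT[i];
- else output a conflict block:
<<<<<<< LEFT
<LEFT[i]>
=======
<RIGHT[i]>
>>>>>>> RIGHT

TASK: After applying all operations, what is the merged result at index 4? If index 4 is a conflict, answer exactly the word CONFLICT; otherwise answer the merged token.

Final LEFT:  [foxtrot, india, golf, alpha, hotel, india, india]
Final RIGHT: [foxtrot, bravo, golf, hotel, hotel, india, india]
i=0: L=foxtrot R=foxtrot -> agree -> foxtrot
i=1: L=india, R=bravo=BASE -> take LEFT -> india
i=2: L=golf R=golf -> agree -> golf
i=3: L=alpha, R=hotel=BASE -> take LEFT -> alpha
i=4: L=hotel R=hotel -> agree -> hotel
i=5: L=india R=india -> agree -> india
i=6: L=india R=india -> agree -> india
Index 4 -> hotel

Answer: hotel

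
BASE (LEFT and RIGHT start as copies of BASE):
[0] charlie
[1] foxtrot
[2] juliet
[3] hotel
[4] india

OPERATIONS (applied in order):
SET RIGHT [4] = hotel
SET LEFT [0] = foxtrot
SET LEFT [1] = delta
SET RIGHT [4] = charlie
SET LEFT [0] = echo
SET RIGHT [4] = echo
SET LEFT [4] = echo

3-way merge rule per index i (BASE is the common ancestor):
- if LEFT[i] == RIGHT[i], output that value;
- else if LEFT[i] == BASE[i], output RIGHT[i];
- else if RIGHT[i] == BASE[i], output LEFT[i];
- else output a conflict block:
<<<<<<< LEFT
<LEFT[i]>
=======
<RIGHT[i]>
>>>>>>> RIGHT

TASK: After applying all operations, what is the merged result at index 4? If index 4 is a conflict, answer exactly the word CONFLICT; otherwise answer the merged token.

Final LEFT:  [echo, delta, juliet, hotel, echo]
Final RIGHT: [charlie, foxtrot, juliet, hotel, echo]
i=0: L=echo, R=charlie=BASE -> take LEFT -> echo
i=1: L=delta, R=foxtrot=BASE -> take LEFT -> delta
i=2: L=juliet R=juliet -> agree -> juliet
i=3: L=hotel R=hotel -> agree -> hotel
i=4: L=echo R=echo -> agree -> echo
Index 4 -> echo

Answer: echo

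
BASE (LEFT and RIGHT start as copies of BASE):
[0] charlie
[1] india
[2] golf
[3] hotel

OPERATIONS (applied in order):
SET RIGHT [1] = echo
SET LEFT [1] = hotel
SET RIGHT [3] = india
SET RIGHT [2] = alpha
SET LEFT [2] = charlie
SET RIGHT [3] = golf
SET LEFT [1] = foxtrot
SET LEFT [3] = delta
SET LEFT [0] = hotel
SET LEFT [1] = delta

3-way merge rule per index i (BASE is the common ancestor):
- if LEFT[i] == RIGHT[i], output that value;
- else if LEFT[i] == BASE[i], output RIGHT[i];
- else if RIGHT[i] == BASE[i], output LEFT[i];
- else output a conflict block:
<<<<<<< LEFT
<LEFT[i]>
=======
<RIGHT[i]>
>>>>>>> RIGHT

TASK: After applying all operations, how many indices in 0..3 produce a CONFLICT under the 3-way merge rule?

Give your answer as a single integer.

Final LEFT:  [hotel, delta, charlie, delta]
Final RIGHT: [charlie, echo, alpha, golf]
i=0: L=hotel, R=charlie=BASE -> take LEFT -> hotel
i=1: BASE=india L=delta R=echo all differ -> CONFLICT
i=2: BASE=golf L=charlie R=alpha all differ -> CONFLICT
i=3: BASE=hotel L=delta R=golf all differ -> CONFLICT
Conflict count: 3

Answer: 3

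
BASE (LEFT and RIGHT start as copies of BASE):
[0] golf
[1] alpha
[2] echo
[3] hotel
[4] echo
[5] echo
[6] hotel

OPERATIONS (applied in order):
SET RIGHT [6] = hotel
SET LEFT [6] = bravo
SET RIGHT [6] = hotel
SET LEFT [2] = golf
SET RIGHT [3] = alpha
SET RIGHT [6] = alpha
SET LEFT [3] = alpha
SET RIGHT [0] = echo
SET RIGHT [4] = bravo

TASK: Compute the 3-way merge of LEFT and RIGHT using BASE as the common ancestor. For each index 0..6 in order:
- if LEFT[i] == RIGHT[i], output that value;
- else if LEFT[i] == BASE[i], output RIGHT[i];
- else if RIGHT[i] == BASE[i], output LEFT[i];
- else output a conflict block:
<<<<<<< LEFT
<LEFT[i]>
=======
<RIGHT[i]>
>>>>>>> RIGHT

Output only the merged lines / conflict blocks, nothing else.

Final LEFT:  [golf, alpha, golf, alpha, echo, echo, bravo]
Final RIGHT: [echo, alpha, echo, alpha, bravo, echo, alpha]
i=0: L=golf=BASE, R=echo -> take RIGHT -> echo
i=1: L=alpha R=alpha -> agree -> alpha
i=2: L=golf, R=echo=BASE -> take LEFT -> golf
i=3: L=alpha R=alpha -> agree -> alpha
i=4: L=echo=BASE, R=bravo -> take RIGHT -> bravo
i=5: L=echo R=echo -> agree -> echo
i=6: BASE=hotel L=bravo R=alpha all differ -> CONFLICT

Answer: echo
alpha
golf
alpha
bravo
echo
<<<<<<< LEFT
bravo
=======
alpha
>>>>>>> RIGHT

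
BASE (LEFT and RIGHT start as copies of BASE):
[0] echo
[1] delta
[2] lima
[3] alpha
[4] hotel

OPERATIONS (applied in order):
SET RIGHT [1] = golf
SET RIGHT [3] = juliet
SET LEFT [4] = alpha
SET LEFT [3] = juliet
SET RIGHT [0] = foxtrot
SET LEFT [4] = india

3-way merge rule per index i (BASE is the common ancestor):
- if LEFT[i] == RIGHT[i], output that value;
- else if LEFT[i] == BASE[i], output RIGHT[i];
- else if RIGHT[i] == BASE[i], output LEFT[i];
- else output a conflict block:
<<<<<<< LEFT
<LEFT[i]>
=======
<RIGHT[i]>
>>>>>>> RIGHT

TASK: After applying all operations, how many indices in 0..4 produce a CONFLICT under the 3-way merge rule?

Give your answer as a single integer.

Final LEFT:  [echo, delta, lima, juliet, india]
Final RIGHT: [foxtrot, golf, lima, juliet, hotel]
i=0: L=echo=BASE, R=foxtrot -> take RIGHT -> foxtrot
i=1: L=delta=BASE, R=golf -> take RIGHT -> golf
i=2: L=lima R=lima -> agree -> lima
i=3: L=juliet R=juliet -> agree -> juliet
i=4: L=india, R=hotel=BASE -> take LEFT -> india
Conflict count: 0

Answer: 0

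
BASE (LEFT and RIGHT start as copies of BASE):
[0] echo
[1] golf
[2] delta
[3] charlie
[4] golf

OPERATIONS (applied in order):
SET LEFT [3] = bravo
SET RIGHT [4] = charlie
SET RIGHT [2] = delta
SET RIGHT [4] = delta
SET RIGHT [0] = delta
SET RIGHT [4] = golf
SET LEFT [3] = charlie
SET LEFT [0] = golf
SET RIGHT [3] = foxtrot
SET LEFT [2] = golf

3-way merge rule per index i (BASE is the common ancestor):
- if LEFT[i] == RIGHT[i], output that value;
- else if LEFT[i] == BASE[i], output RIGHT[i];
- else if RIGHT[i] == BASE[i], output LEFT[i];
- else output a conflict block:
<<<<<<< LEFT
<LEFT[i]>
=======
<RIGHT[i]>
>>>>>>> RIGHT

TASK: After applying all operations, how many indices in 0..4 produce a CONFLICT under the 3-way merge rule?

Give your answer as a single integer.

Final LEFT:  [golf, golf, golf, charlie, golf]
Final RIGHT: [delta, golf, delta, foxtrot, golf]
i=0: BASE=echo L=golf R=delta all differ -> CONFLICT
i=1: L=golf R=golf -> agree -> golf
i=2: L=golf, R=delta=BASE -> take LEFT -> golf
i=3: L=charlie=BASE, R=foxtrot -> take RIGHT -> foxtrot
i=4: L=golf R=golf -> agree -> golf
Conflict count: 1

Answer: 1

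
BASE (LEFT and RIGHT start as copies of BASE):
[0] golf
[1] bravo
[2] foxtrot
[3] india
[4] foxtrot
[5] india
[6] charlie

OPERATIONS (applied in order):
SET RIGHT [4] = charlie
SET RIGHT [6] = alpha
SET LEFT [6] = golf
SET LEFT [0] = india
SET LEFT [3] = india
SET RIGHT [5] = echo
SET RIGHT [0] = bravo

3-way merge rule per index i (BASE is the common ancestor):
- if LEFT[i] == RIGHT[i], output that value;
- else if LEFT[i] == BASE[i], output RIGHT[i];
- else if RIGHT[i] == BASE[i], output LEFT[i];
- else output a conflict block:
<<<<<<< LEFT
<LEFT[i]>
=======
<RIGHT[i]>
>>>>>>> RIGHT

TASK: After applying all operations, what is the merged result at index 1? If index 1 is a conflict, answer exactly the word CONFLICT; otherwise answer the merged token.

Answer: bravo

Derivation:
Final LEFT:  [india, bravo, foxtrot, india, foxtrot, india, golf]
Final RIGHT: [bravo, bravo, foxtrot, india, charlie, echo, alpha]
i=0: BASE=golf L=india R=bravo all differ -> CONFLICT
i=1: L=bravo R=bravo -> agree -> bravo
i=2: L=foxtrot R=foxtrot -> agree -> foxtrot
i=3: L=india R=india -> agree -> india
i=4: L=foxtrot=BASE, R=charlie -> take RIGHT -> charlie
i=5: L=india=BASE, R=echo -> take RIGHT -> echo
i=6: BASE=charlie L=golf R=alpha all differ -> CONFLICT
Index 1 -> bravo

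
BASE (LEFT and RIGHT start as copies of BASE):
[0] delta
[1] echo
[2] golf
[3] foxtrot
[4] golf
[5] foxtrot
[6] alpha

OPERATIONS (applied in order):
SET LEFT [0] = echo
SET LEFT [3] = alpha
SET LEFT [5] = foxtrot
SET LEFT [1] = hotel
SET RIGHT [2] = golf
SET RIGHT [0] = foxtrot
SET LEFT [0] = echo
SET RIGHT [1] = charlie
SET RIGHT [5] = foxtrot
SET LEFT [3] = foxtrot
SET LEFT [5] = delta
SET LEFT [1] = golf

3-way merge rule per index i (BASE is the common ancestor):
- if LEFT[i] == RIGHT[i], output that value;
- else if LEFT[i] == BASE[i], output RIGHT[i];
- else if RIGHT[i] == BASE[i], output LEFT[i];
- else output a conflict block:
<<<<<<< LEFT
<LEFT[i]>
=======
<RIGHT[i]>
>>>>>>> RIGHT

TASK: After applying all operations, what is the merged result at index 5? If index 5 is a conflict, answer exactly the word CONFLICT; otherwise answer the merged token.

Final LEFT:  [echo, golf, golf, foxtrot, golf, delta, alpha]
Final RIGHT: [foxtrot, charlie, golf, foxtrot, golf, foxtrot, alpha]
i=0: BASE=delta L=echo R=foxtrot all differ -> CONFLICT
i=1: BASE=echo L=golf R=charlie all differ -> CONFLICT
i=2: L=golf R=golf -> agree -> golf
i=3: L=foxtrot R=foxtrot -> agree -> foxtrot
i=4: L=golf R=golf -> agree -> golf
i=5: L=delta, R=foxtrot=BASE -> take LEFT -> delta
i=6: L=alpha R=alpha -> agree -> alpha
Index 5 -> delta

Answer: delta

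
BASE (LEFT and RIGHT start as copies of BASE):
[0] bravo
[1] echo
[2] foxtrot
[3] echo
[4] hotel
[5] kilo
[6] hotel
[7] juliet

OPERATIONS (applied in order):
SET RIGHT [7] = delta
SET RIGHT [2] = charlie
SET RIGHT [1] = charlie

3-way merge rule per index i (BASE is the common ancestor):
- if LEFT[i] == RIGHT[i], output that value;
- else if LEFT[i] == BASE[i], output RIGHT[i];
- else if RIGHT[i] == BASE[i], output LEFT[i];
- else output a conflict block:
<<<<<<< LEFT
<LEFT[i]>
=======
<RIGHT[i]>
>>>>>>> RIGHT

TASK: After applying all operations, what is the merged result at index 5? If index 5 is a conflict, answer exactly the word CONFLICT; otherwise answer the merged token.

Final LEFT:  [bravo, echo, foxtrot, echo, hotel, kilo, hotel, juliet]
Final RIGHT: [bravo, charlie, charlie, echo, hotel, kilo, hotel, delta]
i=0: L=bravo R=bravo -> agree -> bravo
i=1: L=echo=BASE, R=charlie -> take RIGHT -> charlie
i=2: L=foxtrot=BASE, R=charlie -> take RIGHT -> charlie
i=3: L=echo R=echo -> agree -> echo
i=4: L=hotel R=hotel -> agree -> hotel
i=5: L=kilo R=kilo -> agree -> kilo
i=6: L=hotel R=hotel -> agree -> hotel
i=7: L=juliet=BASE, R=delta -> take RIGHT -> delta
Index 5 -> kilo

Answer: kilo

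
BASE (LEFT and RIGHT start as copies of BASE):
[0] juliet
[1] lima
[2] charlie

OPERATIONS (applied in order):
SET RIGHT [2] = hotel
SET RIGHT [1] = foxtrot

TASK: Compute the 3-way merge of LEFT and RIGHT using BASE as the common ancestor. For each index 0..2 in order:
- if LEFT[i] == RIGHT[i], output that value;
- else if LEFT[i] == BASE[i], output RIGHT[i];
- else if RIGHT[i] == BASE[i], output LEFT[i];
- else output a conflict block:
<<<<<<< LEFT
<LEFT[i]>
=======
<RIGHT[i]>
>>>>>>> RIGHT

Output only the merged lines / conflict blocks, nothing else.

Answer: juliet
foxtrot
hotel

Derivation:
Final LEFT:  [juliet, lima, charlie]
Final RIGHT: [juliet, foxtrot, hotel]
i=0: L=juliet R=juliet -> agree -> juliet
i=1: L=lima=BASE, R=foxtrot -> take RIGHT -> foxtrot
i=2: L=charlie=BASE, R=hotel -> take RIGHT -> hotel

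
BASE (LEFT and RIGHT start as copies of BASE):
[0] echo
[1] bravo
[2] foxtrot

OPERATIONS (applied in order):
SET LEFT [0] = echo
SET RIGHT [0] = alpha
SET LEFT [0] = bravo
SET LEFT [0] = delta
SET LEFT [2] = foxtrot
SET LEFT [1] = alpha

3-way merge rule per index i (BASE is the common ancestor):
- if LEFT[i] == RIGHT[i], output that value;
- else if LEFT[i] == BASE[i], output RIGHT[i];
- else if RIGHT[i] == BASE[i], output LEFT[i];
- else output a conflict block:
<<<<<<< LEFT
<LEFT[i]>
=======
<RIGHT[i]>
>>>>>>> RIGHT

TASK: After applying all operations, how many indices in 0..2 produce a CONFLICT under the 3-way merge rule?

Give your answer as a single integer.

Answer: 1

Derivation:
Final LEFT:  [delta, alpha, foxtrot]
Final RIGHT: [alpha, bravo, foxtrot]
i=0: BASE=echo L=delta R=alpha all differ -> CONFLICT
i=1: L=alpha, R=bravo=BASE -> take LEFT -> alpha
i=2: L=foxtrot R=foxtrot -> agree -> foxtrot
Conflict count: 1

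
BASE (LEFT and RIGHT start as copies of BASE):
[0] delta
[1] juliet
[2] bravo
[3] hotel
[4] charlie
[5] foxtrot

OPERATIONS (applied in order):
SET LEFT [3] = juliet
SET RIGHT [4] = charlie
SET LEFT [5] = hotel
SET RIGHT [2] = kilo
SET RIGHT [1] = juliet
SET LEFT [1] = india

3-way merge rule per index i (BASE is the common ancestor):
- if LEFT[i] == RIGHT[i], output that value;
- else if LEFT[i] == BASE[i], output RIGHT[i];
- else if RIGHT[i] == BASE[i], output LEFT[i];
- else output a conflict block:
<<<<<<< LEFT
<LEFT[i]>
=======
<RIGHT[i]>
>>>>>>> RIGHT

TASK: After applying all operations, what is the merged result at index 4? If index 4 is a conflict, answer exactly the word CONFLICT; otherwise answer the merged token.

Answer: charlie

Derivation:
Final LEFT:  [delta, india, bravo, juliet, charlie, hotel]
Final RIGHT: [delta, juliet, kilo, hotel, charlie, foxtrot]
i=0: L=delta R=delta -> agree -> delta
i=1: L=india, R=juliet=BASE -> take LEFT -> india
i=2: L=bravo=BASE, R=kilo -> take RIGHT -> kilo
i=3: L=juliet, R=hotel=BASE -> take LEFT -> juliet
i=4: L=charlie R=charlie -> agree -> charlie
i=5: L=hotel, R=foxtrot=BASE -> take LEFT -> hotel
Index 4 -> charlie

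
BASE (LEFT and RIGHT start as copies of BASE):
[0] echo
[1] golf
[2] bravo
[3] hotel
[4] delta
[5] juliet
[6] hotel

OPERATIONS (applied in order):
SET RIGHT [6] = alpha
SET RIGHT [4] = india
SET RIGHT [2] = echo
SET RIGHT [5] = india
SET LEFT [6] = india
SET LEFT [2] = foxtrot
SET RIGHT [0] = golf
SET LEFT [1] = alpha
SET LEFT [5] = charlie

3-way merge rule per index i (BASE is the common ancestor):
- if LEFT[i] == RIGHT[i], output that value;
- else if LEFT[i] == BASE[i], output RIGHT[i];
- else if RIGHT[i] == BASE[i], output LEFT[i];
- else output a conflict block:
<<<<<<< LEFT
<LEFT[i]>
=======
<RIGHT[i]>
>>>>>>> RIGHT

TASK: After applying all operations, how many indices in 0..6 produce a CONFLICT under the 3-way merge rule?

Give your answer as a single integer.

Final LEFT:  [echo, alpha, foxtrot, hotel, delta, charlie, india]
Final RIGHT: [golf, golf, echo, hotel, india, india, alpha]
i=0: L=echo=BASE, R=golf -> take RIGHT -> golf
i=1: L=alpha, R=golf=BASE -> take LEFT -> alpha
i=2: BASE=bravo L=foxtrot R=echo all differ -> CONFLICT
i=3: L=hotel R=hotel -> agree -> hotel
i=4: L=delta=BASE, R=india -> take RIGHT -> india
i=5: BASE=juliet L=charlie R=india all differ -> CONFLICT
i=6: BASE=hotel L=india R=alpha all differ -> CONFLICT
Conflict count: 3

Answer: 3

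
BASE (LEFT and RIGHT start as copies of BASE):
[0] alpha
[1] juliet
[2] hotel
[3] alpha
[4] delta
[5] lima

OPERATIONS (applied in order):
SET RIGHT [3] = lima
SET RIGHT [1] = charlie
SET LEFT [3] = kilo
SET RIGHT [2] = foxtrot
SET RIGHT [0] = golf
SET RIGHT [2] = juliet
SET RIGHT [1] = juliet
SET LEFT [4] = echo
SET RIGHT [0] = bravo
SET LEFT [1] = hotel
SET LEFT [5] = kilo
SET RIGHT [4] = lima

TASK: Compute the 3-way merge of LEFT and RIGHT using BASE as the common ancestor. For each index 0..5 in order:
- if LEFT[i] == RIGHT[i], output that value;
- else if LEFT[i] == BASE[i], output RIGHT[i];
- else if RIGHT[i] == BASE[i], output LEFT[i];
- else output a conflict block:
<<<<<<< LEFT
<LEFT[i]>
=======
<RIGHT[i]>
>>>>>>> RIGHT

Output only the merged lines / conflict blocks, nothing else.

Final LEFT:  [alpha, hotel, hotel, kilo, echo, kilo]
Final RIGHT: [bravo, juliet, juliet, lima, lima, lima]
i=0: L=alpha=BASE, R=bravo -> take RIGHT -> bravo
i=1: L=hotel, R=juliet=BASE -> take LEFT -> hotel
i=2: L=hotel=BASE, R=juliet -> take RIGHT -> juliet
i=3: BASE=alpha L=kilo R=lima all differ -> CONFLICT
i=4: BASE=delta L=echo R=lima all differ -> CONFLICT
i=5: L=kilo, R=lima=BASE -> take LEFT -> kilo

Answer: bravo
hotel
juliet
<<<<<<< LEFT
kilo
=======
lima
>>>>>>> RIGHT
<<<<<<< LEFT
echo
=======
lima
>>>>>>> RIGHT
kilo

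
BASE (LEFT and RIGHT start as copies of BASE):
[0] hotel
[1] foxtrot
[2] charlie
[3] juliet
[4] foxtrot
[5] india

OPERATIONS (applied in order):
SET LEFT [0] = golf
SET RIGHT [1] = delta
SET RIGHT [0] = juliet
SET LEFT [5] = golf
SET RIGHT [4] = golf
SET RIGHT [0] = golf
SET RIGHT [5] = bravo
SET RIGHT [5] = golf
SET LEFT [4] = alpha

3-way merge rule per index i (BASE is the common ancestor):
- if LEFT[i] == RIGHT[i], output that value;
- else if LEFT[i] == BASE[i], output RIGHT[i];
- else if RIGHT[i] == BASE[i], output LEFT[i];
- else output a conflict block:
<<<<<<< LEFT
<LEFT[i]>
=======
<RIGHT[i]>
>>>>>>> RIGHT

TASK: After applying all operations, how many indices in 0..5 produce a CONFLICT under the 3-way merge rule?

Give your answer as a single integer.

Final LEFT:  [golf, foxtrot, charlie, juliet, alpha, golf]
Final RIGHT: [golf, delta, charlie, juliet, golf, golf]
i=0: L=golf R=golf -> agree -> golf
i=1: L=foxtrot=BASE, R=delta -> take RIGHT -> delta
i=2: L=charlie R=charlie -> agree -> charlie
i=3: L=juliet R=juliet -> agree -> juliet
i=4: BASE=foxtrot L=alpha R=golf all differ -> CONFLICT
i=5: L=golf R=golf -> agree -> golf
Conflict count: 1

Answer: 1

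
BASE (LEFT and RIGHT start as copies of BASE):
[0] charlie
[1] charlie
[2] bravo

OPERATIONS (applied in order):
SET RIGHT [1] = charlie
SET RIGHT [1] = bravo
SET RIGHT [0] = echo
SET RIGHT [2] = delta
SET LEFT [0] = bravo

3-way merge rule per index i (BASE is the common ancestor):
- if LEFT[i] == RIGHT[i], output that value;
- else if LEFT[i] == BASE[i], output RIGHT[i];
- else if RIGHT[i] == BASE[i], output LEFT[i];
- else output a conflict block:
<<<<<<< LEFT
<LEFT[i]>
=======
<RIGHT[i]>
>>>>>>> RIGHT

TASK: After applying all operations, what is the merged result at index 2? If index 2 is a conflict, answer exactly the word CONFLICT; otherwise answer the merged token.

Answer: delta

Derivation:
Final LEFT:  [bravo, charlie, bravo]
Final RIGHT: [echo, bravo, delta]
i=0: BASE=charlie L=bravo R=echo all differ -> CONFLICT
i=1: L=charlie=BASE, R=bravo -> take RIGHT -> bravo
i=2: L=bravo=BASE, R=delta -> take RIGHT -> delta
Index 2 -> delta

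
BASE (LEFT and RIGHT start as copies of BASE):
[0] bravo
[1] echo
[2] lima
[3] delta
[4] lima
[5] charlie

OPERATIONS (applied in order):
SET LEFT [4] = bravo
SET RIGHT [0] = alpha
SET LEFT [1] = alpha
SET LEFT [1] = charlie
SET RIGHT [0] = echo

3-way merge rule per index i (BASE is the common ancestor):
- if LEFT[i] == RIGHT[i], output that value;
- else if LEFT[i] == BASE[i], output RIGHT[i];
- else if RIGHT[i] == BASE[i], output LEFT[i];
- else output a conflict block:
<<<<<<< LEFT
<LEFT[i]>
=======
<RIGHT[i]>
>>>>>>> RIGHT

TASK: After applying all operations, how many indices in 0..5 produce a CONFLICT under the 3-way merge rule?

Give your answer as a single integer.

Final LEFT:  [bravo, charlie, lima, delta, bravo, charlie]
Final RIGHT: [echo, echo, lima, delta, lima, charlie]
i=0: L=bravo=BASE, R=echo -> take RIGHT -> echo
i=1: L=charlie, R=echo=BASE -> take LEFT -> charlie
i=2: L=lima R=lima -> agree -> lima
i=3: L=delta R=delta -> agree -> delta
i=4: L=bravo, R=lima=BASE -> take LEFT -> bravo
i=5: L=charlie R=charlie -> agree -> charlie
Conflict count: 0

Answer: 0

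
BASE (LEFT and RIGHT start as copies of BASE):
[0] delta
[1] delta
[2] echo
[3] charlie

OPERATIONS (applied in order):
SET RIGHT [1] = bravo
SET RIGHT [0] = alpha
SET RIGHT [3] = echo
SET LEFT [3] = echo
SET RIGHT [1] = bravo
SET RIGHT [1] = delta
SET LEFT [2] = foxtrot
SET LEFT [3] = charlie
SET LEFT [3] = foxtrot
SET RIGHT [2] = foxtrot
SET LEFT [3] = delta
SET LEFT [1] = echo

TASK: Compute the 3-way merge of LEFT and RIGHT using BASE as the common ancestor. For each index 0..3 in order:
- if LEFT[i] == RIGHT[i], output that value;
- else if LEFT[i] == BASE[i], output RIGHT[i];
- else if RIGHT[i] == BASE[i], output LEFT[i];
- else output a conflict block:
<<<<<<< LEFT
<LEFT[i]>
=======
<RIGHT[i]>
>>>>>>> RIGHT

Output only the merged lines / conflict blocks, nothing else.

Final LEFT:  [delta, echo, foxtrot, delta]
Final RIGHT: [alpha, delta, foxtrot, echo]
i=0: L=delta=BASE, R=alpha -> take RIGHT -> alpha
i=1: L=echo, R=delta=BASE -> take LEFT -> echo
i=2: L=foxtrot R=foxtrot -> agree -> foxtrot
i=3: BASE=charlie L=delta R=echo all differ -> CONFLICT

Answer: alpha
echo
foxtrot
<<<<<<< LEFT
delta
=======
echo
>>>>>>> RIGHT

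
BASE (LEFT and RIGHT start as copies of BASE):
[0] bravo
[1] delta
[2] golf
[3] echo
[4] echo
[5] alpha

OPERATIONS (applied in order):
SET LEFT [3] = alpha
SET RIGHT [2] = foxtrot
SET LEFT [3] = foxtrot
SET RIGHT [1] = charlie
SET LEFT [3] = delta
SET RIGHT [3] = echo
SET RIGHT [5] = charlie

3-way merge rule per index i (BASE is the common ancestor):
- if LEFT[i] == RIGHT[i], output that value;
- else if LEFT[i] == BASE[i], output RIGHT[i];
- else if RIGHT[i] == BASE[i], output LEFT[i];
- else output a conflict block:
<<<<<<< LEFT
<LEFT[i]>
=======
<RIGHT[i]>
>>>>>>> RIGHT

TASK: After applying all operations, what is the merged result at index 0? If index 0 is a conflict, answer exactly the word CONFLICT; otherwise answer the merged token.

Final LEFT:  [bravo, delta, golf, delta, echo, alpha]
Final RIGHT: [bravo, charlie, foxtrot, echo, echo, charlie]
i=0: L=bravo R=bravo -> agree -> bravo
i=1: L=delta=BASE, R=charlie -> take RIGHT -> charlie
i=2: L=golf=BASE, R=foxtrot -> take RIGHT -> foxtrot
i=3: L=delta, R=echo=BASE -> take LEFT -> delta
i=4: L=echo R=echo -> agree -> echo
i=5: L=alpha=BASE, R=charlie -> take RIGHT -> charlie
Index 0 -> bravo

Answer: bravo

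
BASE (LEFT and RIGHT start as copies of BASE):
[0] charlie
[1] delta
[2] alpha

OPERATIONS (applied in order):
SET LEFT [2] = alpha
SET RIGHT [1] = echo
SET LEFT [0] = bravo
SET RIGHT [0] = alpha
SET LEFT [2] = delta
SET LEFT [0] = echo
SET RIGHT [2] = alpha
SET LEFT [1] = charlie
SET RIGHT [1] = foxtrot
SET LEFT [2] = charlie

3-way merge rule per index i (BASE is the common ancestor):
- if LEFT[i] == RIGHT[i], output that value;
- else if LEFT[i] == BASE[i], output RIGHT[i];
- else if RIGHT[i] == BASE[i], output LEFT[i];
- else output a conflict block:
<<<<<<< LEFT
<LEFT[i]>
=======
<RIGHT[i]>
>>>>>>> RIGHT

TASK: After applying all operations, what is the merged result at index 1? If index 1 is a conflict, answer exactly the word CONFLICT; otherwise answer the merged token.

Final LEFT:  [echo, charlie, charlie]
Final RIGHT: [alpha, foxtrot, alpha]
i=0: BASE=charlie L=echo R=alpha all differ -> CONFLICT
i=1: BASE=delta L=charlie R=foxtrot all differ -> CONFLICT
i=2: L=charlie, R=alpha=BASE -> take LEFT -> charlie
Index 1 -> CONFLICT

Answer: CONFLICT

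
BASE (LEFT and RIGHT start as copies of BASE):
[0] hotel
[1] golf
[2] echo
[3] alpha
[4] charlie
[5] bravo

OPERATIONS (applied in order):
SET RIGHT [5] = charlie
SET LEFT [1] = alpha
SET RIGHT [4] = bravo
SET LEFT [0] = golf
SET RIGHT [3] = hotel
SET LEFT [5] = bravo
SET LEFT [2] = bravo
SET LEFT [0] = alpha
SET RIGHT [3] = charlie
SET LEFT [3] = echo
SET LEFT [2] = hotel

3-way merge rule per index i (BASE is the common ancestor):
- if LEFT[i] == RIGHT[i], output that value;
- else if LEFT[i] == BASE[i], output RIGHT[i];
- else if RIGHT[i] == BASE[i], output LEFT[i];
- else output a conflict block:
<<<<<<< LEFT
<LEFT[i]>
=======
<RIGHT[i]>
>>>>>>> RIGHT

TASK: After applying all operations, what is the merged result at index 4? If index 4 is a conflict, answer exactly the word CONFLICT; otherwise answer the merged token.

Final LEFT:  [alpha, alpha, hotel, echo, charlie, bravo]
Final RIGHT: [hotel, golf, echo, charlie, bravo, charlie]
i=0: L=alpha, R=hotel=BASE -> take LEFT -> alpha
i=1: L=alpha, R=golf=BASE -> take LEFT -> alpha
i=2: L=hotel, R=echo=BASE -> take LEFT -> hotel
i=3: BASE=alpha L=echo R=charlie all differ -> CONFLICT
i=4: L=charlie=BASE, R=bravo -> take RIGHT -> bravo
i=5: L=bravo=BASE, R=charlie -> take RIGHT -> charlie
Index 4 -> bravo

Answer: bravo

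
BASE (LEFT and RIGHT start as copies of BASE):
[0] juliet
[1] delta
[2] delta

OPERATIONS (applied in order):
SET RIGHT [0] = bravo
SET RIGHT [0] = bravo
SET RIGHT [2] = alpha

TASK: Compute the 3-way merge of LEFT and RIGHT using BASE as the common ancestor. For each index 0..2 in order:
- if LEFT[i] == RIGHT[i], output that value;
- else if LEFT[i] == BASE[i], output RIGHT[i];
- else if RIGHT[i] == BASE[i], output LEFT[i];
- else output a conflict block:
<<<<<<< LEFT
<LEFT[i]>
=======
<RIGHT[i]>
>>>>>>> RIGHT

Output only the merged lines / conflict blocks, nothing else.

Answer: bravo
delta
alpha

Derivation:
Final LEFT:  [juliet, delta, delta]
Final RIGHT: [bravo, delta, alpha]
i=0: L=juliet=BASE, R=bravo -> take RIGHT -> bravo
i=1: L=delta R=delta -> agree -> delta
i=2: L=delta=BASE, R=alpha -> take RIGHT -> alpha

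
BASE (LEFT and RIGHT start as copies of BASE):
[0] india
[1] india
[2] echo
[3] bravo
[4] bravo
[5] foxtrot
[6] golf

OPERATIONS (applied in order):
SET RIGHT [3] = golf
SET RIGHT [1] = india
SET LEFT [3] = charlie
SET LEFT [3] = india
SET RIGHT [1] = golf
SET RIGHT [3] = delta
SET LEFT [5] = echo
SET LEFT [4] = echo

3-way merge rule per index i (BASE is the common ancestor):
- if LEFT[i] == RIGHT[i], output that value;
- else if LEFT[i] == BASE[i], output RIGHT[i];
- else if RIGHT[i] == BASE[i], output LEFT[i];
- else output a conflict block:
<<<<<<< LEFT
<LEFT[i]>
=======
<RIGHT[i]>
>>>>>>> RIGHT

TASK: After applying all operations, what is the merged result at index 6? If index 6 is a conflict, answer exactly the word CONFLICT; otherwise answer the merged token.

Answer: golf

Derivation:
Final LEFT:  [india, india, echo, india, echo, echo, golf]
Final RIGHT: [india, golf, echo, delta, bravo, foxtrot, golf]
i=0: L=india R=india -> agree -> india
i=1: L=india=BASE, R=golf -> take RIGHT -> golf
i=2: L=echo R=echo -> agree -> echo
i=3: BASE=bravo L=india R=delta all differ -> CONFLICT
i=4: L=echo, R=bravo=BASE -> take LEFT -> echo
i=5: L=echo, R=foxtrot=BASE -> take LEFT -> echo
i=6: L=golf R=golf -> agree -> golf
Index 6 -> golf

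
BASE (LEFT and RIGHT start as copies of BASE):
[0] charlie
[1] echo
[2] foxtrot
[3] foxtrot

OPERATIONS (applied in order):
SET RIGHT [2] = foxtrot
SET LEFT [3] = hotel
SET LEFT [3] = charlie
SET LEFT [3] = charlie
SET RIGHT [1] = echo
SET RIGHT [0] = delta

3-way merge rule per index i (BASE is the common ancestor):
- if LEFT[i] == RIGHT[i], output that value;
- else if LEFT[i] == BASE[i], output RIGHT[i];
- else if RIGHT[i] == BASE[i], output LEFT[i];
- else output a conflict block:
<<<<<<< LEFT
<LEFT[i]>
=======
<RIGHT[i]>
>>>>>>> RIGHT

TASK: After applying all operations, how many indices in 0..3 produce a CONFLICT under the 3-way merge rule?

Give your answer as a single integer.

Final LEFT:  [charlie, echo, foxtrot, charlie]
Final RIGHT: [delta, echo, foxtrot, foxtrot]
i=0: L=charlie=BASE, R=delta -> take RIGHT -> delta
i=1: L=echo R=echo -> agree -> echo
i=2: L=foxtrot R=foxtrot -> agree -> foxtrot
i=3: L=charlie, R=foxtrot=BASE -> take LEFT -> charlie
Conflict count: 0

Answer: 0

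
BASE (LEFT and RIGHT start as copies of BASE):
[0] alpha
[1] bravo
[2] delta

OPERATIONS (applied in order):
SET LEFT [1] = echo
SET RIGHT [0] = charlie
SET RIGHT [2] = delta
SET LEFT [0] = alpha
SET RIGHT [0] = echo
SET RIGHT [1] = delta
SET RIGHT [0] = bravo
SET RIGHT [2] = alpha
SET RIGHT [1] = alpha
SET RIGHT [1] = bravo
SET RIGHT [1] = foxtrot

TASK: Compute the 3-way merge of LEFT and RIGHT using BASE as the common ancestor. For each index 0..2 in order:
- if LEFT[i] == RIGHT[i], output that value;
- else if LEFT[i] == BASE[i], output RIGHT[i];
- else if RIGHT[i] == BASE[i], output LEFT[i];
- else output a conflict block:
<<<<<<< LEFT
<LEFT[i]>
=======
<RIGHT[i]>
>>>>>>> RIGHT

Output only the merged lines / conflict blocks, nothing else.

Answer: bravo
<<<<<<< LEFT
echo
=======
foxtrot
>>>>>>> RIGHT
alpha

Derivation:
Final LEFT:  [alpha, echo, delta]
Final RIGHT: [bravo, foxtrot, alpha]
i=0: L=alpha=BASE, R=bravo -> take RIGHT -> bravo
i=1: BASE=bravo L=echo R=foxtrot all differ -> CONFLICT
i=2: L=delta=BASE, R=alpha -> take RIGHT -> alpha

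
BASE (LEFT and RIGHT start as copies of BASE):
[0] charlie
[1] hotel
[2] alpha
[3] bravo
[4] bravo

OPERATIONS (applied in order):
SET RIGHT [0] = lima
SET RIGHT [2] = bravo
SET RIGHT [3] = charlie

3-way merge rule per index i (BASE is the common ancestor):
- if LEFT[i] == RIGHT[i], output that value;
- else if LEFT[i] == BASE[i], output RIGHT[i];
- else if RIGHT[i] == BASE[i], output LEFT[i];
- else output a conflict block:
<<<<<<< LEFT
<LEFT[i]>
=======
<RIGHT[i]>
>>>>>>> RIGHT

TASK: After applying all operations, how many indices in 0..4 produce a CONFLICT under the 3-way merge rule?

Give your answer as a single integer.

Answer: 0

Derivation:
Final LEFT:  [charlie, hotel, alpha, bravo, bravo]
Final RIGHT: [lima, hotel, bravo, charlie, bravo]
i=0: L=charlie=BASE, R=lima -> take RIGHT -> lima
i=1: L=hotel R=hotel -> agree -> hotel
i=2: L=alpha=BASE, R=bravo -> take RIGHT -> bravo
i=3: L=bravo=BASE, R=charlie -> take RIGHT -> charlie
i=4: L=bravo R=bravo -> agree -> bravo
Conflict count: 0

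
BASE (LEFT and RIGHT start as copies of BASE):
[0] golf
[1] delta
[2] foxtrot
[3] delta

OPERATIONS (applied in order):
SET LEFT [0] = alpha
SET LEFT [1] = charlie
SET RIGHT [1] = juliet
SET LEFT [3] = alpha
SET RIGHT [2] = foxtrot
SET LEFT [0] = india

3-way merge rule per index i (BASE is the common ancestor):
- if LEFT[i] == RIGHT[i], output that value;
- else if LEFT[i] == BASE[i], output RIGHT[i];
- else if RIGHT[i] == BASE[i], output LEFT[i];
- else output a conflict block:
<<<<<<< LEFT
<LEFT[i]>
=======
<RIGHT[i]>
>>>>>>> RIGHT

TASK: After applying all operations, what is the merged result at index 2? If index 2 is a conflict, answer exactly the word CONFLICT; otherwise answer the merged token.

Answer: foxtrot

Derivation:
Final LEFT:  [india, charlie, foxtrot, alpha]
Final RIGHT: [golf, juliet, foxtrot, delta]
i=0: L=india, R=golf=BASE -> take LEFT -> india
i=1: BASE=delta L=charlie R=juliet all differ -> CONFLICT
i=2: L=foxtrot R=foxtrot -> agree -> foxtrot
i=3: L=alpha, R=delta=BASE -> take LEFT -> alpha
Index 2 -> foxtrot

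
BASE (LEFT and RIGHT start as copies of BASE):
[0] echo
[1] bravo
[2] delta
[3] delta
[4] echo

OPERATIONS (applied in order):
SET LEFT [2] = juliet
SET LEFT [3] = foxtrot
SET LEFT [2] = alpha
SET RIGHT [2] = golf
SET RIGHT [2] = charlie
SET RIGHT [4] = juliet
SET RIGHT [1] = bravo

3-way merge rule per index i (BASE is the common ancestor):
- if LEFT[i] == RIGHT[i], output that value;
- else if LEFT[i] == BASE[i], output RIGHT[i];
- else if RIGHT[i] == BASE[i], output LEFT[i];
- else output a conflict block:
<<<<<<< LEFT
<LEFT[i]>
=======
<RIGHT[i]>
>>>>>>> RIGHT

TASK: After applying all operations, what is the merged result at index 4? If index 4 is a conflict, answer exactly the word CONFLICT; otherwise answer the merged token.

Final LEFT:  [echo, bravo, alpha, foxtrot, echo]
Final RIGHT: [echo, bravo, charlie, delta, juliet]
i=0: L=echo R=echo -> agree -> echo
i=1: L=bravo R=bravo -> agree -> bravo
i=2: BASE=delta L=alpha R=charlie all differ -> CONFLICT
i=3: L=foxtrot, R=delta=BASE -> take LEFT -> foxtrot
i=4: L=echo=BASE, R=juliet -> take RIGHT -> juliet
Index 4 -> juliet

Answer: juliet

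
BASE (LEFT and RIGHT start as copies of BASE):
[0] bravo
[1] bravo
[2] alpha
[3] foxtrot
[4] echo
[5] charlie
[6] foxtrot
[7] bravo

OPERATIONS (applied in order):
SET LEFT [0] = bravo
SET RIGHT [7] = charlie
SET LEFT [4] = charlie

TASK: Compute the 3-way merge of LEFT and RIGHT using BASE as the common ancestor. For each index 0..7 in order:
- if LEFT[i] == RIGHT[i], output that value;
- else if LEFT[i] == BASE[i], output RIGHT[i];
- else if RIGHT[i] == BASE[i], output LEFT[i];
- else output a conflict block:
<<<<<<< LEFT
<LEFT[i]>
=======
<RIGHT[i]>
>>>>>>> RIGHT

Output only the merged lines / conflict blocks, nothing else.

Final LEFT:  [bravo, bravo, alpha, foxtrot, charlie, charlie, foxtrot, bravo]
Final RIGHT: [bravo, bravo, alpha, foxtrot, echo, charlie, foxtrot, charlie]
i=0: L=bravo R=bravo -> agree -> bravo
i=1: L=bravo R=bravo -> agree -> bravo
i=2: L=alpha R=alpha -> agree -> alpha
i=3: L=foxtrot R=foxtrot -> agree -> foxtrot
i=4: L=charlie, R=echo=BASE -> take LEFT -> charlie
i=5: L=charlie R=charlie -> agree -> charlie
i=6: L=foxtrot R=foxtrot -> agree -> foxtrot
i=7: L=bravo=BASE, R=charlie -> take RIGHT -> charlie

Answer: bravo
bravo
alpha
foxtrot
charlie
charlie
foxtrot
charlie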